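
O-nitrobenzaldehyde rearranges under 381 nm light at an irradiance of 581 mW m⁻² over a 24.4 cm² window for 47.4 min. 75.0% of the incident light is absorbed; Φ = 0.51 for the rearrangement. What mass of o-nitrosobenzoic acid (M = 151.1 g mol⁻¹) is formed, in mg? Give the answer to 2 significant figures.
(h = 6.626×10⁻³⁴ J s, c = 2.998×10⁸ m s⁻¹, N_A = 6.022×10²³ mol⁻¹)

Photon energy at 381 nm: hc/λ = (6.626×10⁻³⁴)(2.998×10⁸)/(381×10⁻⁹) = 5.214×10⁻¹⁹ J.
Energy delivered: (581 mW m⁻²)(24.4×10⁻⁴ m²)(2844 s) = 4.032 J.
Photons incident: 4.032 / 5.214×10⁻¹⁹ = 7.733×10¹⁸, i.e. 7.733×10¹⁸/6.022×10²³ = 1.284×10⁻⁵ mol.
Photons absorbed: 0.750 × 1.284×10⁻⁵ = 9.630×10⁻⁶ mol.
Product: Φ × n_abs = 0.51 × 9.630×10⁻⁶ = 4.911×10⁻⁶ mol.
Mass: 4.911×10⁻⁶ × 151.1 = 7.421×10⁻⁴ g = 0.74 mg.

0.74 mg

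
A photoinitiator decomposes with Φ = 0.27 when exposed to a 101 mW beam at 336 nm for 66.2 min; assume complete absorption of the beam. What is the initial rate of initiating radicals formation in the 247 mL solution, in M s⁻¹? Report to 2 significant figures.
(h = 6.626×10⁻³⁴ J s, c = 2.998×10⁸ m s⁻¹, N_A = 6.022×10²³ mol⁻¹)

3.1×10⁻⁷ M s⁻¹

Photon energy at 336 nm: hc/λ = (6.626×10⁻³⁴)(2.998×10⁸)/(336×10⁻⁹) = 5.912×10⁻¹⁹ J.
Energy delivered: (101 mW)(3972 s) = 401.2 J.
Photons incident: 401.2 / 5.912×10⁻¹⁹ = 6.786×10²⁰, i.e. 6.786×10²⁰/6.022×10²³ = 0.001127 mol.
Product formed: 0.27 × 0.001127 = 3.043×10⁻⁴ mol.
Rate: 3.043×10⁻⁴ mol / (3972 s × 0.247 L) = 3.1×10⁻⁷ M s⁻¹.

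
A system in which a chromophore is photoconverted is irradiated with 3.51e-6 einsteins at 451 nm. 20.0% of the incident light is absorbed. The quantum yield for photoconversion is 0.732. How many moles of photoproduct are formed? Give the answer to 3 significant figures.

Photons absorbed: 0.200 × 3.51e-6 = 7.020e-7 mol.
Product: Φ × n_abs = 0.732 × 7.020e-7 = 5.139e-7 mol.

5.14e-7 mol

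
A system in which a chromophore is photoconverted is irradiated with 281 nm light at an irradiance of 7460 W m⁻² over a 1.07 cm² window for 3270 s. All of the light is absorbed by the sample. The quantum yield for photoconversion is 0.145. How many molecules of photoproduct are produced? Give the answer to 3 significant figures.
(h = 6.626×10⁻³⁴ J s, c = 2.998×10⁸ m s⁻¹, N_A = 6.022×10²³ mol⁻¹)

Photon energy at 281 nm: hc/λ = (6.626×10⁻³⁴)(2.998×10⁸)/(281×10⁻⁹) = 7.069×10⁻¹⁹ J.
Energy delivered: (7460 W m⁻²)(1.07×10⁻⁴ m²)(3270 s) = 2610 J.
Photons incident: 2610 / 7.069×10⁻¹⁹ = 3.692×10²¹, i.e. 3.692×10²¹/6.022×10²³ = 0.006131 mol.
Product: Φ × n_abs = 0.145 × 0.006131 = 8.890×10⁻⁴ mol.
As a count: 8.890×10⁻⁴ × 6.022×10²³ = 5.35×10²⁰.

5.35×10²⁰ molecules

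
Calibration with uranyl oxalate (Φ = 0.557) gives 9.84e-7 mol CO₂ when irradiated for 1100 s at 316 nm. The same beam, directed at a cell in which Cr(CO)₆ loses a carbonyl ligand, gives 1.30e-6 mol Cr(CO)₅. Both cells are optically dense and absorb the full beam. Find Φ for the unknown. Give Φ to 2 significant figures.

Φ = 0.74

Photons absorbed by the actinometer: 9.84e-7 / 0.557 = 1.767e-6 mol.
Φ(unknown) = 1.30e-6 / 1.767e-6 = 0.74.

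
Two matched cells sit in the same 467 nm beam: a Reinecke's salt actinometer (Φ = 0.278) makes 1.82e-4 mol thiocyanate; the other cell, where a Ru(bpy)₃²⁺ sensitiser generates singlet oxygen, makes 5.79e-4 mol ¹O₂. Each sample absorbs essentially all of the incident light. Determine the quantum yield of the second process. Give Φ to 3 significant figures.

Photons absorbed by the actinometer: 1.82e-4 / 0.278 = 6.547e-4 mol.
Φ(unknown) = 5.79e-4 / 6.547e-4 = 0.884.

Φ = 0.884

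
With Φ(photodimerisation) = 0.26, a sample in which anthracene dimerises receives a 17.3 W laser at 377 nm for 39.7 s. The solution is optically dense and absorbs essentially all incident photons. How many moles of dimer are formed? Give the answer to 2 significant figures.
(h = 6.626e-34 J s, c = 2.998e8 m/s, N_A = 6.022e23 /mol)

Photon energy at 377 nm: hc/λ = (6.626e-34)(2.998e8)/(377e-9) = 5.269e-19 J.
Energy delivered: (17.3 W)(39.7 s) = 686.8 J.
Photons incident: 686.8 / 5.269e-19 = 1.303e21, i.e. 1.303e21/6.022e23 = 0.002164 mol.
Product: Φ × n_abs = 0.26 × 0.002164 = 5.626e-4 mol.

5.6e-4 mol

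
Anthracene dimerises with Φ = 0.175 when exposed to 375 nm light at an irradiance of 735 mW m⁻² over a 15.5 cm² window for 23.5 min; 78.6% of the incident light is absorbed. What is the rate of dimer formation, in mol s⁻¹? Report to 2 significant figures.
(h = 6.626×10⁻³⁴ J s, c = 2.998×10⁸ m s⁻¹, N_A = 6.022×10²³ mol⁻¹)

Photon energy at 375 nm: hc/λ = (6.626×10⁻³⁴)(2.998×10⁸)/(375×10⁻⁹) = 5.297×10⁻¹⁹ J.
Energy delivered: (735 mW m⁻²)(15.5×10⁻⁴ m²)(1410 s) = 1.606 J.
Photons incident: 1.606 / 5.297×10⁻¹⁹ = 3.032×10¹⁸, i.e. 3.032×10¹⁸/6.022×10²³ = 5.035×10⁻⁶ mol.
Photons absorbed: 0.786 × 5.035×10⁻⁶ = 3.958×10⁻⁶ mol.
Product formed: 0.175 × 3.958×10⁻⁶ = 6.926×10⁻⁷ mol.
Rate: 6.926×10⁻⁷ / 1410 s = 4.9×10⁻¹⁰ mol s⁻¹.

4.9×10⁻¹⁰ mol s⁻¹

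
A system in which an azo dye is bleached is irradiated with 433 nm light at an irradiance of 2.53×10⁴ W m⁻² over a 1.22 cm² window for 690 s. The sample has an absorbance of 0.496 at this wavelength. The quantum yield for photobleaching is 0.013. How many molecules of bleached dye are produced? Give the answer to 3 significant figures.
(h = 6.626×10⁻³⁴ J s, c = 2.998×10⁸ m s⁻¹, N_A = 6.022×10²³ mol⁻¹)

Photon energy at 433 nm: hc/λ = (6.626×10⁻³⁴)(2.998×10⁸)/(433×10⁻⁹) = 4.588×10⁻¹⁹ J.
Energy delivered: (2.53×10⁴ W m⁻²)(1.22×10⁻⁴ m²)(690 s) = 2130 J.
Photons incident: 2130 / 4.588×10⁻¹⁹ = 4.643×10²¹, i.e. 4.643×10²¹/6.022×10²³ = 0.007710 mol.
Fraction absorbed: 1 − 10^(−0.496) = 0.6808.
Photons absorbed: 0.6808 × 0.007710 = 0.005249 mol.
Product: Φ × n_abs = 0.013 × 0.005249 = 6.824×10⁻⁵ mol.
As a count: 6.824×10⁻⁵ × 6.022×10²³ = 4.11×10¹⁹.

4.11×10¹⁹ molecules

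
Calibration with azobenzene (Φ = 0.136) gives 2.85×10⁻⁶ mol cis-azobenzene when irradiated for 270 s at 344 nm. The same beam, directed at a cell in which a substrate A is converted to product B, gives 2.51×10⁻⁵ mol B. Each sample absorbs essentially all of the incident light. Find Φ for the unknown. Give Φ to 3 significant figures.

Photons absorbed by the actinometer: 2.85×10⁻⁶ / 0.136 = 2.096×10⁻⁵ mol.
Φ(unknown) = 2.51×10⁻⁵ / 2.096×10⁻⁵ = 1.20.

Φ = 1.20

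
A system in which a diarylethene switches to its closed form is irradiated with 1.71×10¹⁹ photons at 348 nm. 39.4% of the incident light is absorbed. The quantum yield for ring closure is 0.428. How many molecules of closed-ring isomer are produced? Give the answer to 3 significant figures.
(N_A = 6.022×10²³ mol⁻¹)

Moles of photons: 1.71×10¹⁹ / 6.022×10²³ = 2.840×10⁻⁵ mol.
Photons absorbed: 0.394 × 2.840×10⁻⁵ = 1.119×10⁻⁵ mol.
Product: Φ × n_abs = 0.428 × 1.119×10⁻⁵ = 4.789×10⁻⁶ mol.
As a count: 4.789×10⁻⁶ × 6.022×10²³ = 2.88×10¹⁸.

2.88×10¹⁸ molecules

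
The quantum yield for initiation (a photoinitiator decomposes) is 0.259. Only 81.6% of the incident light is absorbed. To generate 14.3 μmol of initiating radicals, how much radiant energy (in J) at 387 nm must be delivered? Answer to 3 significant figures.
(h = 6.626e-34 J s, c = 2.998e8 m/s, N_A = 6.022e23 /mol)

20.9 J

Product: 14.3 μmol = 1.43e-5 mol.
Photons that must be absorbed: 1.43e-5 / 0.259 = 5.521e-5 mol.
Incident photons needed: 5.521e-5 / 0.816 = 6.766e-5 mol.
Photon energy: hc/λ = 5.133e-19 J; per mole, 3.091e5 J mol⁻¹.
Energy required: 6.766e-5 × 3.091e5 = 20.9 J.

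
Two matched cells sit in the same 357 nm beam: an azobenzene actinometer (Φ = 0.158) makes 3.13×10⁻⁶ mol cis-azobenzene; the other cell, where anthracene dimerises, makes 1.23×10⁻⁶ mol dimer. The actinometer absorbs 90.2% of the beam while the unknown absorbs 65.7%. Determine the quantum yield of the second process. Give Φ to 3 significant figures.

Φ = 0.0852

Photons absorbed by the actinometer: 3.13×10⁻⁶ / 0.158 = 1.981×10⁻⁵ mol.
Incident flux: 1.981×10⁻⁵ / 0.902 = 2.196×10⁻⁵ einstein.
Absorbed by unknown: 0.657 × 2.196×10⁻⁵ = 1.443×10⁻⁵ mol.
Φ(unknown) = 1.23×10⁻⁶ / 1.443×10⁻⁵ = 0.0852.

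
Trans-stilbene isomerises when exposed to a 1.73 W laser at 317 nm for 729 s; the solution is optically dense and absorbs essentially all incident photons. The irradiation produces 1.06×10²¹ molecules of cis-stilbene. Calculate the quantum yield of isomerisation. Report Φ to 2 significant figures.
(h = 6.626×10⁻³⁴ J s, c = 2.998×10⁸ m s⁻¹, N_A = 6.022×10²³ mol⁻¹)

Product: 1.06×10²¹ / 6.022×10²³ = 0.001760 mol.
Photon energy at 317 nm: hc/λ = (6.626×10⁻³⁴)(2.998×10⁸)/(317×10⁻⁹) = 6.266×10⁻¹⁹ J.
Energy delivered: (1.73 W)(729 s) = 1261 J.
Photons incident: 1261 / 6.266×10⁻¹⁹ = 2.012×10²¹, i.e. 2.012×10²¹/6.022×10²³ = 0.003341 mol.
Φ = 0.001760 mol / 0.003341 mol photons = 0.53.

Φ = 0.53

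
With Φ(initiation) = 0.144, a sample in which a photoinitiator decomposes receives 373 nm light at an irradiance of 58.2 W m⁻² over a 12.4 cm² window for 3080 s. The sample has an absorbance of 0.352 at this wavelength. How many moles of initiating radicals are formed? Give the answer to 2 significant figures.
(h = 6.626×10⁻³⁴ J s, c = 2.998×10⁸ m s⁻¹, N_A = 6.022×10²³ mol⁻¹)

Photon energy at 373 nm: hc/λ = (6.626×10⁻³⁴)(2.998×10⁸)/(373×10⁻⁹) = 5.326×10⁻¹⁹ J.
Energy delivered: (58.2 W m⁻²)(12.4×10⁻⁴ m²)(3080 s) = 222.3 J.
Photons incident: 222.3 / 5.326×10⁻¹⁹ = 4.174×10²⁰, i.e. 4.174×10²⁰/6.022×10²³ = 6.931×10⁻⁴ mol.
Fraction absorbed: 1 − 10^(−0.352) = 0.5554.
Photons absorbed: 0.5554 × 6.931×10⁻⁴ = 3.849×10⁻⁴ mol.
Product: Φ × n_abs = 0.144 × 3.849×10⁻⁴ = 5.543×10⁻⁵ mol.

5.5×10⁻⁵ mol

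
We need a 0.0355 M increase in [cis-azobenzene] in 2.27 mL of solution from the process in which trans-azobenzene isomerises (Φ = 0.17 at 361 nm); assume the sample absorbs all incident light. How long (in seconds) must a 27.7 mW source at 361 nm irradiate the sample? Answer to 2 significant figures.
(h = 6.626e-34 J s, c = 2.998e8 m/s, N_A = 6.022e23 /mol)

t ≈ 5700 s

Product: (0.0355 M)(0.00227 L) = 8.058e-5 mol.
Photons that must be absorbed: 8.058e-5 / 0.17 = 4.740e-4 mol.
Photon energy: hc/λ = 5.503e-19 J; per mole, 3.314e5 J mol⁻¹.
Energy required: 4.740e-4 × 3.314e5 = 157.1 J.
Time: 157.1 J / 0.0277 W = 5700 s.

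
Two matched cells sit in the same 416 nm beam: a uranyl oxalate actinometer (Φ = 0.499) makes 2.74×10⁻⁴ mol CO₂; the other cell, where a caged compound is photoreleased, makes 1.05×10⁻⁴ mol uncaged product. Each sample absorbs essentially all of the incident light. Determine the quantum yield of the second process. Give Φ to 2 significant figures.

Photons absorbed by the actinometer: 2.74×10⁻⁴ / 0.499 = 5.491×10⁻⁴ mol.
Φ(unknown) = 1.05×10⁻⁴ / 5.491×10⁻⁴ = 0.19.

Φ = 0.19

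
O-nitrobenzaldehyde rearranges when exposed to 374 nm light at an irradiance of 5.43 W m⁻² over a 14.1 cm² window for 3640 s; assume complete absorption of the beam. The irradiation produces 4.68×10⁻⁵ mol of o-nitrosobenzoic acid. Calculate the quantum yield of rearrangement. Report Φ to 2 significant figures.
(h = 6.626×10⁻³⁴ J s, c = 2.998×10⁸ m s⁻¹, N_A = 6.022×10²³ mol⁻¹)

Photon energy at 374 nm: hc/λ = (6.626×10⁻³⁴)(2.998×10⁸)/(374×10⁻⁹) = 5.311×10⁻¹⁹ J.
Energy delivered: (5.43 W m⁻²)(14.1×10⁻⁴ m²)(3640 s) = 27.87 J.
Photons incident: 27.87 / 5.311×10⁻¹⁹ = 5.248×10¹⁹, i.e. 5.248×10¹⁹/6.022×10²³ = 8.715×10⁻⁵ mol.
Φ = 4.68×10⁻⁵ mol / 8.715×10⁻⁵ mol photons = 0.54.

Φ = 0.54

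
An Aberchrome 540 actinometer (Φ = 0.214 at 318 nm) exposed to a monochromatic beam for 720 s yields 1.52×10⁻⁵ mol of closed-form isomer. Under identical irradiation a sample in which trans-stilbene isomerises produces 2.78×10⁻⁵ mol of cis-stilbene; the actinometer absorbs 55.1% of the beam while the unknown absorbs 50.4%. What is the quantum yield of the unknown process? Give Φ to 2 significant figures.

Φ = 0.43

Photons absorbed by the actinometer: 1.52×10⁻⁵ / 0.214 = 7.103×10⁻⁵ mol.
Incident flux: 7.103×10⁻⁵ / 0.551 = 1.289×10⁻⁴ einstein.
Absorbed by unknown: 0.504 × 1.289×10⁻⁴ = 6.497×10⁻⁵ mol.
Φ(unknown) = 2.78×10⁻⁵ / 6.497×10⁻⁵ = 0.43.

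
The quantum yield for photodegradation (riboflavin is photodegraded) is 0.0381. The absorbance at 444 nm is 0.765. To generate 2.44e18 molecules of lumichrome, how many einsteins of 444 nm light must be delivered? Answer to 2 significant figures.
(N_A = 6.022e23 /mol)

1.3e-4 einstein

Product: 2.44e18 / 6.022e23 = 4.052e-6 mol.
Photons that must be absorbed: 4.052e-6 / 0.0381 = 1.064e-4 mol.
Fraction absorbed: 1 − 10^(−0.765) = 0.8282.
Incident photons needed: 1.064e-4 / 0.8282 = 1.285e-4 mol.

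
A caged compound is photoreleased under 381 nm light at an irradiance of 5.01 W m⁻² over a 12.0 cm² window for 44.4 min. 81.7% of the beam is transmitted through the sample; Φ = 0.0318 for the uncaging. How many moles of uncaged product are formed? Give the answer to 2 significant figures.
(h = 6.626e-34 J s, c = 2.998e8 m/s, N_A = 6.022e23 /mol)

3.0e-7 mol

Photon energy at 381 nm: hc/λ = (6.626e-34)(2.998e8)/(381e-9) = 5.214e-19 J.
Energy delivered: (5.01 W m⁻²)(12.0e-4 m²)(2664 s) = 16.02 J.
Photons incident: 16.02 / 5.214e-19 = 3.072e19, i.e. 3.072e19/6.022e23 = 5.101e-5 mol.
Fraction absorbed: 1 − 81.7/100 = 0.1830.
Photons absorbed: 0.1830 × 5.101e-5 = 9.335e-6 mol.
Product: Φ × n_abs = 0.0318 × 9.335e-6 = 2.969e-7 mol.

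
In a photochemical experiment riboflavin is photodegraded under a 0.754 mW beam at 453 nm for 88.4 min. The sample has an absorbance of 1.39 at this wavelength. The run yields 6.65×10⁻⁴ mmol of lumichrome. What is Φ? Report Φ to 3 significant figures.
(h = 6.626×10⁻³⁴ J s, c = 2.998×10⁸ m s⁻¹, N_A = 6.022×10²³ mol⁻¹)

Product: 6.65×10⁻⁴ mmol = 6.65×10⁻⁷ mol.
Photon energy at 453 nm: hc/λ = (6.626×10⁻³⁴)(2.998×10⁸)/(453×10⁻⁹) = 4.385×10⁻¹⁹ J.
Energy delivered: (0.754 mW)(5304 s) = 3.999 J.
Photons incident: 3.999 / 4.385×10⁻¹⁹ = 9.120×10¹⁸, i.e. 9.120×10¹⁸/6.022×10²³ = 1.514×10⁻⁵ mol.
Fraction absorbed: 1 − 10^(−1.39) = 0.9593.
Photons absorbed: 0.9593 × 1.514×10⁻⁵ = 1.452×10⁻⁵ mol.
Φ = 6.65×10⁻⁷ mol / 1.452×10⁻⁵ mol photons = 0.0458.

Φ = 0.0458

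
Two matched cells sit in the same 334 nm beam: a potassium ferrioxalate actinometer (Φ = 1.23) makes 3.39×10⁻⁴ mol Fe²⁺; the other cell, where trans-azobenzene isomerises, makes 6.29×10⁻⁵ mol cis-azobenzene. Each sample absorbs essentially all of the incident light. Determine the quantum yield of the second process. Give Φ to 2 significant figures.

Φ = 0.23

Photons absorbed by the actinometer: 3.39×10⁻⁴ / 1.23 = 2.756×10⁻⁴ mol.
Φ(unknown) = 6.29×10⁻⁵ / 2.756×10⁻⁴ = 0.23.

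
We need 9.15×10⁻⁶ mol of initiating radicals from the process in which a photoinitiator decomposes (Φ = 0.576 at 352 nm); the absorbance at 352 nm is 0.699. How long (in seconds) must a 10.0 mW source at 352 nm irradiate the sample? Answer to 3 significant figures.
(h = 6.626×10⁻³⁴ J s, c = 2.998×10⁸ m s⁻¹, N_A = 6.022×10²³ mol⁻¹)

Photons that must be absorbed: 9.15×10⁻⁶ / 0.576 = 1.589×10⁻⁵ mol.
Fraction absorbed: 1 − 10^(−0.699) = 0.8000.
Incident photons needed: 1.589×10⁻⁵ / 0.8000 = 1.986×10⁻⁵ mol.
Photon energy: hc/λ = 5.643×10⁻¹⁹ J; per mole, 3.398×10⁵ J mol⁻¹.
Energy required: 1.986×10⁻⁵ × 3.398×10⁵ = 6.748 J.
Time: 6.748 J / 0.01 W = 675 s.

t ≈ 675 s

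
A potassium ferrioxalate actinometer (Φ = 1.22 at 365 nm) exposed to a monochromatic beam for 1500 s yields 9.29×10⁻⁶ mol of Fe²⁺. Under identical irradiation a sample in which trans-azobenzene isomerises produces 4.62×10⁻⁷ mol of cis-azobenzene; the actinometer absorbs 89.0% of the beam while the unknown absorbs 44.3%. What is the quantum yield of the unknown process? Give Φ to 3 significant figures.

Photons absorbed by the actinometer: 9.29×10⁻⁶ / 1.22 = 7.615×10⁻⁶ mol.
Incident flux: 7.615×10⁻⁶ / 0.890 = 8.556×10⁻⁶ einstein.
Absorbed by unknown: 0.443 × 8.556×10⁻⁶ = 3.790×10⁻⁶ mol.
Φ(unknown) = 4.62×10⁻⁷ / 3.790×10⁻⁶ = 0.122.

Φ = 0.122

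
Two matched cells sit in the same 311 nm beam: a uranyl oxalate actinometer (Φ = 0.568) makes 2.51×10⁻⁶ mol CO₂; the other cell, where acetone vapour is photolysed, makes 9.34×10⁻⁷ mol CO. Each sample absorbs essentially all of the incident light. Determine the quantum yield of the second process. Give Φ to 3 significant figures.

Photons absorbed by the actinometer: 2.51×10⁻⁶ / 0.568 = 4.419×10⁻⁶ mol.
Φ(unknown) = 9.34×10⁻⁷ / 4.419×10⁻⁶ = 0.211.

Φ = 0.211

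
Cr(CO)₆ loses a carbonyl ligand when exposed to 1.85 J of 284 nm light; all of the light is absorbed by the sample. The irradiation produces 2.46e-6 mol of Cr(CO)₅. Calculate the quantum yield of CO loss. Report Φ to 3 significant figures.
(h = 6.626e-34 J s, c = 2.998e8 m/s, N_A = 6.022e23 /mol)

Photon energy at 284 nm: hc/λ = (6.626e-34)(2.998e8)/(284e-9) = 6.995e-19 J.
Photons incident: 1.85 / 6.995e-19 = 2.645e18, i.e. 2.645e18/6.022e23 = 4.392e-6 mol.
Φ = 2.46e-6 mol / 4.392e-6 mol photons = 0.560.

Φ = 0.560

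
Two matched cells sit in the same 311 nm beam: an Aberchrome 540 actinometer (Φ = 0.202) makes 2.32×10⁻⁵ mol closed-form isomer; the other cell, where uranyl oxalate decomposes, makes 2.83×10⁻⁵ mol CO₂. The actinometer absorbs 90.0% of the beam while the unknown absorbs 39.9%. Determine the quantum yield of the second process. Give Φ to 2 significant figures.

Φ = 0.56

Photons absorbed by the actinometer: 2.32×10⁻⁵ / 0.202 = 1.149×10⁻⁴ mol.
Incident flux: 1.149×10⁻⁴ / 0.900 = 1.277×10⁻⁴ einstein.
Absorbed by unknown: 0.399 × 1.277×10⁻⁴ = 5.095×10⁻⁵ mol.
Φ(unknown) = 2.83×10⁻⁵ / 5.095×10⁻⁵ = 0.56.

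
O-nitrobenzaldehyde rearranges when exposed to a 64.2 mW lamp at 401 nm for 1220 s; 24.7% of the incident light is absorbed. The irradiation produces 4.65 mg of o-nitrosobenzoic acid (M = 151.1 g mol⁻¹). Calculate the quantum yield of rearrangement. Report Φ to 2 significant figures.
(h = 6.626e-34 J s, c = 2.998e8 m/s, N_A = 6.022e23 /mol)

Φ = 0.47

Product: 4.65 mg / 151.1 g mol⁻¹ = 3.077e-5 mol.
Photon energy at 401 nm: hc/λ = (6.626e-34)(2.998e8)/(401e-9) = 4.954e-19 J.
Energy delivered: (64.2 mW)(1220 s) = 78.32 J.
Photons incident: 78.32 / 4.954e-19 = 1.581e20, i.e. 1.581e20/6.022e23 = 2.625e-4 mol.
Photons absorbed: 0.247 × 2.625e-4 = 6.484e-5 mol.
Φ = 3.077e-5 mol / 6.484e-5 mol photons = 0.47.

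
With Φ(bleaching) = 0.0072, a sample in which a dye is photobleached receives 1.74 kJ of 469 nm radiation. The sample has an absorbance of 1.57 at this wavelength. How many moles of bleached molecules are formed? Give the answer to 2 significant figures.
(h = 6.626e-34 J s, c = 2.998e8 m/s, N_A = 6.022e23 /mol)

4.8e-5 mol

Photon energy at 469 nm: hc/λ = (6.626e-34)(2.998e8)/(469e-9) = 4.236e-19 J.
Incident energy: 1.74 kJ = 1740 J.
Photons incident: 1740 / 4.236e-19 = 4.108e21, i.e. 4.108e21/6.022e23 = 0.006822 mol.
Fraction absorbed: 1 − 10^(−1.57) = 0.9731.
Photons absorbed: 0.9731 × 0.006822 = 0.006638 mol.
Product: Φ × n_abs = 0.0072 × 0.006638 = 4.779e-5 mol.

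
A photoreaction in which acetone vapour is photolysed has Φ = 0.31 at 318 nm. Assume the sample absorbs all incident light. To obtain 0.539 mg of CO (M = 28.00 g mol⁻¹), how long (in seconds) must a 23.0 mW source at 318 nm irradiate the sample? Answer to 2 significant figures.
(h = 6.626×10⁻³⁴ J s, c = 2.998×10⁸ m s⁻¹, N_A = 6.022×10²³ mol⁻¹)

t ≈ 1000 s

Product: 0.539 mg / 28.00 g mol⁻¹ = 1.925×10⁻⁵ mol.
Photons that must be absorbed: 1.925×10⁻⁵ / 0.31 = 6.210×10⁻⁵ mol.
Photon energy: hc/λ = 6.247×10⁻¹⁹ J; per mole, 3.762×10⁵ J mol⁻¹.
Energy required: 6.210×10⁻⁵ × 3.762×10⁵ = 23.36 J.
Time: 23.36 J / 0.023 W = 1000 s.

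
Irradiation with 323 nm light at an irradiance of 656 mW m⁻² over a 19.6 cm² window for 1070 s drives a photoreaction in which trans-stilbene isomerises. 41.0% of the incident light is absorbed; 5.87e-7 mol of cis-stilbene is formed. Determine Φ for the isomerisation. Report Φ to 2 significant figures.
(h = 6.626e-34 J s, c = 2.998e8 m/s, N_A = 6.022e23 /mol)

Φ = 0.39

Photon energy at 323 nm: hc/λ = (6.626e-34)(2.998e8)/(323e-9) = 6.150e-19 J.
Energy delivered: (656 mW m⁻²)(19.6e-4 m²)(1070 s) = 1.376 J.
Photons incident: 1.376 / 6.150e-19 = 2.237e18, i.e. 2.237e18/6.022e23 = 3.715e-6 mol.
Photons absorbed: 0.410 × 3.715e-6 = 1.523e-6 mol.
Φ = 5.87e-7 mol / 1.523e-6 mol photons = 0.39.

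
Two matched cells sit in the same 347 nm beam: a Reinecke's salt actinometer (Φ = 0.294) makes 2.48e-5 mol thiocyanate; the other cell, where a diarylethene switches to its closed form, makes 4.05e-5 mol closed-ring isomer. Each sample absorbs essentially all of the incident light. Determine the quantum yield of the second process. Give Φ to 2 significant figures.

Φ = 0.48

Photons absorbed by the actinometer: 2.48e-5 / 0.294 = 8.435e-5 mol.
Φ(unknown) = 4.05e-5 / 8.435e-5 = 0.48.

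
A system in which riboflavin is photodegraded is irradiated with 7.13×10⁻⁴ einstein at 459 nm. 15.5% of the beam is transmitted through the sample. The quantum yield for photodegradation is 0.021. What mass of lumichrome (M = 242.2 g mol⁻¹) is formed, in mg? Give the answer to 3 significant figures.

Fraction absorbed: 1 − 15.5/100 = 0.8450.
Photons absorbed: 0.8450 × 7.13×10⁻⁴ = 6.025×10⁻⁴ mol.
Product: Φ × n_abs = 0.021 × 6.025×10⁻⁴ = 1.265×10⁻⁵ mol.
Mass: 1.265×10⁻⁵ × 242.2 = 0.003064 g = 3.06 mg.

3.06 mg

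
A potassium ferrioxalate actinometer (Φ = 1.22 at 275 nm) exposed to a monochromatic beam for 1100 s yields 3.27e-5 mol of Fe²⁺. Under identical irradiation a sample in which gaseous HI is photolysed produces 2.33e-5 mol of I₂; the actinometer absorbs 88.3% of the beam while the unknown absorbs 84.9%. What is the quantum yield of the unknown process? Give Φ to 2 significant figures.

Φ = 0.90

Photons absorbed by the actinometer: 3.27e-5 / 1.22 = 2.680e-5 mol.
Incident flux: 2.680e-5 / 0.883 = 3.035e-5 einstein.
Absorbed by unknown: 0.849 × 3.035e-5 = 2.577e-5 mol.
Φ(unknown) = 2.33e-5 / 2.577e-5 = 0.90.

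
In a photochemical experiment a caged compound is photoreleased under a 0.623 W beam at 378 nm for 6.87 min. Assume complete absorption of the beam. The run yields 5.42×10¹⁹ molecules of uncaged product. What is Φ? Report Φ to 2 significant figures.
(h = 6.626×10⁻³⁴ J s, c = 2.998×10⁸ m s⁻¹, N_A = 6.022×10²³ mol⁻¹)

Product: 5.42×10¹⁹ / 6.022×10²³ = 9.000×10⁻⁵ mol.
Photon energy at 378 nm: hc/λ = (6.626×10⁻³⁴)(2.998×10⁸)/(378×10⁻⁹) = 5.255×10⁻¹⁹ J.
Energy delivered: (0.623 W)(412.2 s) = 256.8 J.
Photons incident: 256.8 / 5.255×10⁻¹⁹ = 4.887×10²⁰, i.e. 4.887×10²⁰/6.022×10²³ = 8.115×10⁻⁴ mol.
Φ = 9.000×10⁻⁵ mol / 8.115×10⁻⁴ mol photons = 0.11.

Φ = 0.11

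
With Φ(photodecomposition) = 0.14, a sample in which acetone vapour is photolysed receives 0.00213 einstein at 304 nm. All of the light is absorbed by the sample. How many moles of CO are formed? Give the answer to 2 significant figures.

3.0×10⁻⁴ mol

Product: Φ × n_abs = 0.14 × 0.00213 = 2.982×10⁻⁴ mol.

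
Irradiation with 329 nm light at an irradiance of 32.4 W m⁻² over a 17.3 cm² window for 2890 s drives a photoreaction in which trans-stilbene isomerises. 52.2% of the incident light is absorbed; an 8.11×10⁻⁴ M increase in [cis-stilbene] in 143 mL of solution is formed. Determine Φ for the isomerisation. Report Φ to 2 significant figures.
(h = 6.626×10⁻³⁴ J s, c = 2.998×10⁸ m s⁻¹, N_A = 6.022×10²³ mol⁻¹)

Product: (8.11×10⁻⁴ M)(0.143 L) = 1.160×10⁻⁴ mol.
Photon energy at 329 nm: hc/λ = (6.626×10⁻³⁴)(2.998×10⁸)/(329×10⁻⁹) = 6.038×10⁻¹⁹ J.
Energy delivered: (32.4 W m⁻²)(17.3×10⁻⁴ m²)(2890 s) = 162.0 J.
Photons incident: 162.0 / 6.038×10⁻¹⁹ = 2.683×10²⁰, i.e. 2.683×10²⁰/6.022×10²³ = 4.455×10⁻⁴ mol.
Photons absorbed: 0.522 × 4.455×10⁻⁴ = 2.326×10⁻⁴ mol.
Φ = 1.160×10⁻⁴ mol / 2.326×10⁻⁴ mol photons = 0.50.

Φ = 0.50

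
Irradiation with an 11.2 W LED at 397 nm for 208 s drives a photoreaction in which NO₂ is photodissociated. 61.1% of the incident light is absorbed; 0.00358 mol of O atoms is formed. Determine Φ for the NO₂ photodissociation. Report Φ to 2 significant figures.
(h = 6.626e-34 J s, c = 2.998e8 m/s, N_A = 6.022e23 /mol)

Φ = 0.76

Photon energy at 397 nm: hc/λ = (6.626e-34)(2.998e8)/(397e-9) = 5.004e-19 J.
Energy delivered: (11.2 W)(208 s) = 2330 J.
Photons incident: 2330 / 5.004e-19 = 4.656e21, i.e. 4.656e21/6.022e23 = 0.007732 mol.
Photons absorbed: 0.611 × 0.007732 = 0.004724 mol.
Φ = 0.00358 mol / 0.004724 mol photons = 0.76.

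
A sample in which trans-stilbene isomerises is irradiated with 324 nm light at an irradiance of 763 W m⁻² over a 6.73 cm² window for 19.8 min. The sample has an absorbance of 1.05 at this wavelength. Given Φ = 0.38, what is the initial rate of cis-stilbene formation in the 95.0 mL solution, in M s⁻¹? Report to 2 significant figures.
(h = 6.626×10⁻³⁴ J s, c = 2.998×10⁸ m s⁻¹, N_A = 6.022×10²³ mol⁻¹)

Photon energy at 324 nm: hc/λ = (6.626×10⁻³⁴)(2.998×10⁸)/(324×10⁻⁹) = 6.131×10⁻¹⁹ J.
Energy delivered: (763 W m⁻²)(6.73×10⁻⁴ m²)(1188 s) = 610.0 J.
Photons incident: 610.0 / 6.131×10⁻¹⁹ = 9.949×10²⁰, i.e. 9.949×10²⁰/6.022×10²³ = 0.001652 mol.
Fraction absorbed: 1 − 10^(−1.05) = 0.9109.
Photons absorbed: 0.9109 × 0.001652 = 0.001505 mol.
Product formed: 0.38 × 0.001505 = 5.719×10⁻⁴ mol.
Rate: 5.719×10⁻⁴ mol / (1188 s × 0.095 L) = 5.1×10⁻⁶ M s⁻¹.

5.1×10⁻⁶ M s⁻¹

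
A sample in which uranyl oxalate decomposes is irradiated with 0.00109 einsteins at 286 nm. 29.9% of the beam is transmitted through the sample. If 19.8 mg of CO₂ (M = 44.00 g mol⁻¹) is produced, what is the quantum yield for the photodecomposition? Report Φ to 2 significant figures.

Φ = 0.59

Product: 19.8 mg / 44.00 g mol⁻¹ = 4.500e-4 mol.
Fraction absorbed: 1 − 29.9/100 = 0.7010.
Photons absorbed: 0.7010 × 0.00109 = 7.641e-4 mol.
Φ = 4.500e-4 mol / 7.641e-4 mol photons = 0.59.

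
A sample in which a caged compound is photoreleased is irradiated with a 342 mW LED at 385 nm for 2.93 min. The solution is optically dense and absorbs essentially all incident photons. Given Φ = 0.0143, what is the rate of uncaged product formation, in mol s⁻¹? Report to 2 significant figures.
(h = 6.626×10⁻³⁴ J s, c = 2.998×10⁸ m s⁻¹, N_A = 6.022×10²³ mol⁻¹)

1.6×10⁻⁸ mol s⁻¹

Photon energy at 385 nm: hc/λ = (6.626×10⁻³⁴)(2.998×10⁸)/(385×10⁻⁹) = 5.160×10⁻¹⁹ J.
Energy delivered: (342 mW)(175.8 s) = 60.12 J.
Photons incident: 60.12 / 5.160×10⁻¹⁹ = 1.165×10²⁰, i.e. 1.165×10²⁰/6.022×10²³ = 1.935×10⁻⁴ mol.
Product formed: 0.0143 × 1.935×10⁻⁴ = 2.767×10⁻⁶ mol.
Rate: 2.767×10⁻⁶ / 175.8 s = 1.6×10⁻⁸ mol s⁻¹.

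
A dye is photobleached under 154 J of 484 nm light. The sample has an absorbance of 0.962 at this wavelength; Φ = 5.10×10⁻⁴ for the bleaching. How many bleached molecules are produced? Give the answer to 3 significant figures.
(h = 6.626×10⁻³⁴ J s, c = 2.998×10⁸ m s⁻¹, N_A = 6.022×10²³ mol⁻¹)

1.70×10¹⁷ bleached molecules

Photon energy at 484 nm: hc/λ = (6.626×10⁻³⁴)(2.998×10⁸)/(484×10⁻⁹) = 4.104×10⁻¹⁹ J.
Photons incident: 154 / 4.104×10⁻¹⁹ = 3.752×10²⁰, i.e. 3.752×10²⁰/6.022×10²³ = 6.230×10⁻⁴ mol.
Fraction absorbed: 1 − 10^(−0.962) = 0.8909.
Photons absorbed: 0.8909 × 6.230×10⁻⁴ = 5.550×10⁻⁴ mol.
Product: Φ × n_abs = 5.10×10⁻⁴ × 5.550×10⁻⁴ = 2.831×10⁻⁷ mol.
As a count: 2.831×10⁻⁷ × 6.022×10²³ = 1.70×10¹⁷.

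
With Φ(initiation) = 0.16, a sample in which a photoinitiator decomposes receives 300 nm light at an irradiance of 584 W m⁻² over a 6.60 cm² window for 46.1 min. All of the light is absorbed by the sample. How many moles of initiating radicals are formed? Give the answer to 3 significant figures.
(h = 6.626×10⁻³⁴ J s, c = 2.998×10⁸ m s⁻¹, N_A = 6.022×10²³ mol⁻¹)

4.28×10⁻⁴ mol

Photon energy at 300 nm: hc/λ = (6.626×10⁻³⁴)(2.998×10⁸)/(300×10⁻⁹) = 6.622×10⁻¹⁹ J.
Energy delivered: (584 W m⁻²)(6.60×10⁻⁴ m²)(2766 s) = 1066 J.
Photons incident: 1066 / 6.622×10⁻¹⁹ = 1.610×10²¹, i.e. 1.610×10²¹/6.022×10²³ = 0.002674 mol.
Product: Φ × n_abs = 0.16 × 0.002674 = 4.278×10⁻⁴ mol.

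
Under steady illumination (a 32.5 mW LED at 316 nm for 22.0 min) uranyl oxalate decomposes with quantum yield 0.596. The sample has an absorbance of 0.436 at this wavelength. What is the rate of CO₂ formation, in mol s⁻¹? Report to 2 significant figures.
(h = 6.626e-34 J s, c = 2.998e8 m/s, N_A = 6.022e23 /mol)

Photon energy at 316 nm: hc/λ = (6.626e-34)(2.998e8)/(316e-9) = 6.286e-19 J.
Energy delivered: (32.5 mW)(1320 s) = 42.90 J.
Photons incident: 42.90 / 6.286e-19 = 6.825e19, i.e. 6.825e19/6.022e23 = 1.133e-4 mol.
Fraction absorbed: 1 − 10^(−0.436) = 0.6336.
Photons absorbed: 0.6336 × 1.133e-4 = 7.179e-5 mol.
Product formed: 0.596 × 7.179e-5 = 4.279e-5 mol.
Rate: 4.279e-5 / 1320 s = 3.2e-8 mol s⁻¹.

3.2e-8 mol s⁻¹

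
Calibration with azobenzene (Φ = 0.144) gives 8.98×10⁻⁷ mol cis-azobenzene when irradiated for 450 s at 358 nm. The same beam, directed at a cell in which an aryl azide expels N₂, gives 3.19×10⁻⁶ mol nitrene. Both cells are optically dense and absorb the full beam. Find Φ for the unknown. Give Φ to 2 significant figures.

Photons absorbed by the actinometer: 8.98×10⁻⁷ / 0.144 = 6.236×10⁻⁶ mol.
Φ(unknown) = 3.19×10⁻⁶ / 6.236×10⁻⁶ = 0.51.

Φ = 0.51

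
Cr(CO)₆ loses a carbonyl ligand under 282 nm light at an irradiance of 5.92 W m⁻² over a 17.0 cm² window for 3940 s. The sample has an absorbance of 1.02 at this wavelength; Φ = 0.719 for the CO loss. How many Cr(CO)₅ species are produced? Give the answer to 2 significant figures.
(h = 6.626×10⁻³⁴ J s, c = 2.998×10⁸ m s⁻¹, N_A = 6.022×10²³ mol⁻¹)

3.7×10¹⁹ species

Photon energy at 282 nm: hc/λ = (6.626×10⁻³⁴)(2.998×10⁸)/(282×10⁻⁹) = 7.044×10⁻¹⁹ J.
Energy delivered: (5.92 W m⁻²)(17.0×10⁻⁴ m²)(3940 s) = 39.65 J.
Photons incident: 39.65 / 7.044×10⁻¹⁹ = 5.629×10¹⁹, i.e. 5.629×10¹⁹/6.022×10²³ = 9.347×10⁻⁵ mol.
Fraction absorbed: 1 − 10^(−1.02) = 0.9045.
Photons absorbed: 0.9045 × 9.347×10⁻⁵ = 8.454×10⁻⁵ mol.
Product: Φ × n_abs = 0.719 × 8.454×10⁻⁵ = 6.078×10⁻⁵ mol.
As a count: 6.078×10⁻⁵ × 6.022×10²³ = 3.7×10¹⁹.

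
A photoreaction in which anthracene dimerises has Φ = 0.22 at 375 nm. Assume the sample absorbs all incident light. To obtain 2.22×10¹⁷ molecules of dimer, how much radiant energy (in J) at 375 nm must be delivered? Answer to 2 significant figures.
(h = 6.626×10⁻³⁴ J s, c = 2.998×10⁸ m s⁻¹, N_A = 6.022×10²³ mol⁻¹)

0.53 J

Product: 2.22×10¹⁷ / 6.022×10²³ = 3.686×10⁻⁷ mol.
Photons that must be absorbed: 3.686×10⁻⁷ / 0.22 = 1.675×10⁻⁶ mol.
Photon energy: hc/λ = 5.297×10⁻¹⁹ J; per mole, 3.190×10⁵ J mol⁻¹.
Energy required: 1.675×10⁻⁶ × 3.190×10⁵ = 0.53 J.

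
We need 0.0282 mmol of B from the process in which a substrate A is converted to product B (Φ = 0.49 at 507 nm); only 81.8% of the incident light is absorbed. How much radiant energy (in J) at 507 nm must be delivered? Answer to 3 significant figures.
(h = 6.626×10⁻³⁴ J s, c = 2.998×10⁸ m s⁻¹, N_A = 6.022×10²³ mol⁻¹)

Product: 0.0282 mmol = 2.82×10⁻⁵ mol.
Photons that must be absorbed: 2.82×10⁻⁵ / 0.49 = 5.755×10⁻⁵ mol.
Incident photons needed: 5.755×10⁻⁵ / 0.818 = 7.035×10⁻⁵ mol.
Photon energy: hc/λ = 3.918×10⁻¹⁹ J; per mole, 2.359×10⁵ J mol⁻¹.
Energy required: 7.035×10⁻⁵ × 2.359×10⁵ = 16.6 J.

16.6 J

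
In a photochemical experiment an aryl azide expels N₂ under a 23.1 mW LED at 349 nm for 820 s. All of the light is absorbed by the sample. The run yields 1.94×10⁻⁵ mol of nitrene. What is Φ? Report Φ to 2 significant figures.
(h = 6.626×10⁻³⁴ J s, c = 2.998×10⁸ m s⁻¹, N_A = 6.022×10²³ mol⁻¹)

Photon energy at 349 nm: hc/λ = (6.626×10⁻³⁴)(2.998×10⁸)/(349×10⁻⁹) = 5.692×10⁻¹⁹ J.
Energy delivered: (23.1 mW)(820 s) = 18.94 J.
Photons incident: 18.94 / 5.692×10⁻¹⁹ = 3.327×10¹⁹, i.e. 3.327×10¹⁹/6.022×10²³ = 5.525×10⁻⁵ mol.
Φ = 1.94×10⁻⁵ mol / 5.525×10⁻⁵ mol photons = 0.35.

Φ = 0.35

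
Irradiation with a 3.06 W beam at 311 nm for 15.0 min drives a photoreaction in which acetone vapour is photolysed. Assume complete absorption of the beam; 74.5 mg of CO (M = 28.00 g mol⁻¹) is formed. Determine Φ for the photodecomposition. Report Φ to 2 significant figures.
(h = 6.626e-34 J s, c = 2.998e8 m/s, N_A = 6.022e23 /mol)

Φ = 0.37

Product: 74.5 mg / 28.00 g mol⁻¹ = 0.002661 mol.
Photon energy at 311 nm: hc/λ = (6.626e-34)(2.998e8)/(311e-9) = 6.387e-19 J.
Energy delivered: (3.06 W)(900 s) = 2754 J.
Photons incident: 2754 / 6.387e-19 = 4.312e21, i.e. 4.312e21/6.022e23 = 0.007160 mol.
Φ = 0.002661 mol / 0.007160 mol photons = 0.37.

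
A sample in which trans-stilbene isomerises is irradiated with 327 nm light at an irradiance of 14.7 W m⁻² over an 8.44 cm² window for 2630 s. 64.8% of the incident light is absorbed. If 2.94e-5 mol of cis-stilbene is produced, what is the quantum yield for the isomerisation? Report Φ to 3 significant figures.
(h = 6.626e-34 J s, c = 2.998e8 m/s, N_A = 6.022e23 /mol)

Φ = 0.509

Photon energy at 327 nm: hc/λ = (6.626e-34)(2.998e8)/(327e-9) = 6.075e-19 J.
Energy delivered: (14.7 W m⁻²)(8.44e-4 m²)(2630 s) = 32.63 J.
Photons incident: 32.63 / 6.075e-19 = 5.371e19, i.e. 5.371e19/6.022e23 = 8.919e-5 mol.
Photons absorbed: 0.648 × 8.919e-5 = 5.780e-5 mol.
Φ = 2.94e-5 mol / 5.780e-5 mol photons = 0.509.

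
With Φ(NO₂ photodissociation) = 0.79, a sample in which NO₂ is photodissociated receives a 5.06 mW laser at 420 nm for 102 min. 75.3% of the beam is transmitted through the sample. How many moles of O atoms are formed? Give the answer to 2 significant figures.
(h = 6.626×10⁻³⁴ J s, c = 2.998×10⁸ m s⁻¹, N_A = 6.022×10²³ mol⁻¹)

Photon energy at 420 nm: hc/λ = (6.626×10⁻³⁴)(2.998×10⁸)/(420×10⁻⁹) = 4.730×10⁻¹⁹ J.
Energy delivered: (5.06 mW)(6120 s) = 30.97 J.
Photons incident: 30.97 / 4.730×10⁻¹⁹ = 6.548×10¹⁹, i.e. 6.548×10¹⁹/6.022×10²³ = 1.087×10⁻⁴ mol.
Fraction absorbed: 1 − 75.3/100 = 0.2470.
Photons absorbed: 0.2470 × 1.087×10⁻⁴ = 2.685×10⁻⁵ mol.
Product: Φ × n_abs = 0.79 × 2.685×10⁻⁵ = 2.121×10⁻⁵ mol.

2.1×10⁻⁵ mol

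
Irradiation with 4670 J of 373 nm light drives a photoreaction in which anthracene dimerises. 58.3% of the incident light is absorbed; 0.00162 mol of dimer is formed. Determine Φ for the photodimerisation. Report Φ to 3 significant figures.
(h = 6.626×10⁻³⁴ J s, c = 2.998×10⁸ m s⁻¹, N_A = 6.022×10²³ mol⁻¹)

Φ = 0.191

Photon energy at 373 nm: hc/λ = (6.626×10⁻³⁴)(2.998×10⁸)/(373×10⁻⁹) = 5.326×10⁻¹⁹ J.
Photons incident: 4670 / 5.326×10⁻¹⁹ = 8.768×10²¹, i.e. 8.768×10²¹/6.022×10²³ = 0.01456 mol.
Photons absorbed: 0.583 × 0.01456 = 0.008488 mol.
Φ = 0.00162 mol / 0.008488 mol photons = 0.191.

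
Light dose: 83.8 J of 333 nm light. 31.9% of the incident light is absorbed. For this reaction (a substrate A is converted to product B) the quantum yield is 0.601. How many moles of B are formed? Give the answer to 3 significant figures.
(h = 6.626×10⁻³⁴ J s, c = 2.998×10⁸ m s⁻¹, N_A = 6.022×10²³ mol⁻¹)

Photon energy at 333 nm: hc/λ = (6.626×10⁻³⁴)(2.998×10⁸)/(333×10⁻⁹) = 5.965×10⁻¹⁹ J.
Photons incident: 83.8 / 5.965×10⁻¹⁹ = 1.405×10²⁰, i.e. 1.405×10²⁰/6.022×10²³ = 2.333×10⁻⁴ mol.
Photons absorbed: 0.319 × 2.333×10⁻⁴ = 7.442×10⁻⁵ mol.
Product: Φ × n_abs = 0.601 × 7.442×10⁻⁵ = 4.473×10⁻⁵ mol.

4.47×10⁻⁵ mol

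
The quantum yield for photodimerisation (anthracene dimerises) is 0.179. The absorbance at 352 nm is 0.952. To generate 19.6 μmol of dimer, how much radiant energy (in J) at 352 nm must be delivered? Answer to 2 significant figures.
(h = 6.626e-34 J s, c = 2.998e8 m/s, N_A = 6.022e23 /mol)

42 J

Product: 19.6 μmol = 1.96e-5 mol.
Photons that must be absorbed: 1.96e-5 / 0.179 = 1.095e-4 mol.
Fraction absorbed: 1 − 10^(−0.952) = 0.8883.
Incident photons needed: 1.095e-4 / 0.8883 = 1.233e-4 mol.
Photon energy: hc/λ = 5.643e-19 J; per mole, 3.398e5 J mol⁻¹.
Energy required: 1.233e-4 × 3.398e5 = 42 J.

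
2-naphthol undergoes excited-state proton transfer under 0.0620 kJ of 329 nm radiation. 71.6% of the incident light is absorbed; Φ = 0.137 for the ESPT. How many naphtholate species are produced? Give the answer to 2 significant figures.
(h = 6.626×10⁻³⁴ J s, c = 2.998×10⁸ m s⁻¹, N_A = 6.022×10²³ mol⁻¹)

Photon energy at 329 nm: hc/λ = (6.626×10⁻³⁴)(2.998×10⁸)/(329×10⁻⁹) = 6.038×10⁻¹⁹ J.
Incident energy: 0.0620 kJ = 62.0 J.
Photons incident: 62.0 / 6.038×10⁻¹⁹ = 1.027×10²⁰, i.e. 1.027×10²⁰/6.022×10²³ = 1.705×10⁻⁴ mol.
Photons absorbed: 0.716 × 1.705×10⁻⁴ = 1.221×10⁻⁴ mol.
Product: Φ × n_abs = 0.137 × 1.221×10⁻⁴ = 1.673×10⁻⁵ mol.
As a count: 1.673×10⁻⁵ × 6.022×10²³ = 1.0×10¹⁹.

1.0×10¹⁹ species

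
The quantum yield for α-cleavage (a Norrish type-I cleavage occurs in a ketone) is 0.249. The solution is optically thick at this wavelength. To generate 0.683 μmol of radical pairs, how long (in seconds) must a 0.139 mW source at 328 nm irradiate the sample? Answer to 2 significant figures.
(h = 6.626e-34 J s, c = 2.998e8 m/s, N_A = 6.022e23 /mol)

t ≈ 7200 s

Product: 0.683 μmol = 6.83e-7 mol.
Photons that must be absorbed: 6.83e-7 / 0.249 = 2.743e-6 mol.
Photon energy: hc/λ = 6.056e-19 J; per mole, 3.647e5 J mol⁻¹.
Energy required: 2.743e-6 × 3.647e5 = 1.000 J.
Time: 1.000 J / 0.000139 W = 7200 s.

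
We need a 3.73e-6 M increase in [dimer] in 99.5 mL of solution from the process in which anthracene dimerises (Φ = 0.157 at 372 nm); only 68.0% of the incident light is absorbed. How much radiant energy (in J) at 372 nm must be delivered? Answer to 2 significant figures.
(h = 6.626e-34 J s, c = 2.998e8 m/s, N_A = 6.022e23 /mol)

Product: (3.73e-6 M)(0.0995 L) = 3.711e-7 mol.
Photons that must be absorbed: 3.711e-7 / 0.157 = 2.364e-6 mol.
Incident photons needed: 2.364e-6 / 0.680 = 3.476e-6 mol.
Photon energy: hc/λ = 5.340e-19 J; per mole, 3.216e5 J mol⁻¹.
Energy required: 3.476e-6 × 3.216e5 = 1.1 J.

1.1 J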